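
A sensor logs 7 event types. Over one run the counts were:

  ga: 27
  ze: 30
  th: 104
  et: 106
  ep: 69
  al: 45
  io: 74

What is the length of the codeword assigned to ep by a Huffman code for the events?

3

Build the tree from the bottom:
combine ga(27), ze(30) → 57
combine al(45), 57 → 102
combine ep(69), io(74) → 143
combine 102, th(104) → 206
combine et(106), 143 → 249
combine 206, 249 → 455
The subtree containing ep is merged 3 times, so code length = 3.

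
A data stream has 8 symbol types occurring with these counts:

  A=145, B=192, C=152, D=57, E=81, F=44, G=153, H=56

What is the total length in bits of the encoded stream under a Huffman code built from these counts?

Greedily combine the two least-frequent nodes:
combine F(44), H(56) → 100
combine D(57), E(81) → 138
combine 100, 138 → 238
combine A(145), C(152) → 297
combine G(153), B(192) → 345
combine 238, 297 → 535
combine 345, 535 → 880
Total encoded bits = sum of merged weights = 100 + 138 + 238 + 297 + 345 + 535 + 880 = 2533.

2533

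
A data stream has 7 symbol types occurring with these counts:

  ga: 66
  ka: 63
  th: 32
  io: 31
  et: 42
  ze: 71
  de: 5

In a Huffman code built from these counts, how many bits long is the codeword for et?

3

Repeatedly merge the two smallest:
merge de(5) and io(31): 36
merge th(32) and 36: 68
merge et(42) and ka(63): 105
merge ga(66) and 68: 134
merge ze(71) and 105: 176
merge 134 and 176: 310
et sits 3 levels below the root, so its codeword is 3 bits.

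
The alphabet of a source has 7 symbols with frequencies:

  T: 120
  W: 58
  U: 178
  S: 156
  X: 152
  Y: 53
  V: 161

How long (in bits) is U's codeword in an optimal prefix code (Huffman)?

Repeatedly merge the two smallest:
combine Y(53), W(58) → 111
combine 111, T(120) → 231
combine X(152), S(156) → 308
combine V(161), U(178) → 339
combine 231, 308 → 539
combine 339, 539 → 878
U's leaf is at depth 2, giving a 2-bit codeword.

2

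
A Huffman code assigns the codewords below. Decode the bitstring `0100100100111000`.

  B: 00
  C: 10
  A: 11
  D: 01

Read left to right; each codeword is recognised as soon as it completes (prefix code):
  01→D | 00→B | 10→C | 01→D | 00→B | 11→A | 10→C | 00→B
Decoded message: DBCDBACB

DBCDBACB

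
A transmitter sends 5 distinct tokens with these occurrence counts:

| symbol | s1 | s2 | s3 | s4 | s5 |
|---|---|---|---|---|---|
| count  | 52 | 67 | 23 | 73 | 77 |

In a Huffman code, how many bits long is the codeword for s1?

3

Build the tree from the bottom:
s3(23) + s1(52) → 75
s2(67) + s4(73) → 140
75 + s5(77) → 152
140 + 152 → 292
The subtree containing s1 is merged 3 times, so code length = 3.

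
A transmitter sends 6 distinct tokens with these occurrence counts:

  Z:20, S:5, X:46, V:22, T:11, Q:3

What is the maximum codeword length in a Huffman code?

5

Merge the two lowest-weight nodes at each step:
Q(3) + S(5) → 8
8 + T(11) → 19
19 + Z(20) → 39
V(22) + 39 → 61
X(46) + 61 → 107
The rarest symbols sit at the bottom; the longest codeword is 5 bits.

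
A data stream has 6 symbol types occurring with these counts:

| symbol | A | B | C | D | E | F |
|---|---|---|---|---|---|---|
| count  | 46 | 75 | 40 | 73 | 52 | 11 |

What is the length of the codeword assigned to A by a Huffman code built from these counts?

Huffman merges, smallest pair first:
combine F(11), C(40) → 51
combine A(46), 51 → 97
combine E(52), D(73) → 125
combine B(75), 97 → 172
combine 125, 172 → 297
The subtree containing A is merged 3 times, so code length = 3.

3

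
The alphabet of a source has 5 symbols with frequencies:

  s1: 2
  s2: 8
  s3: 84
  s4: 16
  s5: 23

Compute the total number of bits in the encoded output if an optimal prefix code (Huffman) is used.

Greedily combine the two least-frequent nodes:
combine s1(2), s2(8) → 10
combine 10, s4(16) → 26
combine s5(23), 26 → 49
combine 49, s3(84) → 133
Total encoded bits = sum of merged weights = 10 + 26 + 49 + 133 = 218.

218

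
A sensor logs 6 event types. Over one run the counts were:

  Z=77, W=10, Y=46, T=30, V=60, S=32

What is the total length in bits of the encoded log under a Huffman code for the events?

Build the Huffman tree bottom-up:
combine W(10), T(30) → 40
combine S(32), 40 → 72
combine Y(46), V(60) → 106
combine 72, Z(77) → 149
combine 106, 149 → 255
The encoded length is the sum of every internal node's weight: 40 + 72 + 106 + 149 + 255 = 622 bits.

622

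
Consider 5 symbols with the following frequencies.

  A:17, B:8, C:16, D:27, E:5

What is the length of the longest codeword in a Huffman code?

Merge the two lowest-weight nodes at each step:
merge E(5) and B(8): 13
merge 13 and C(16): 29
merge A(17) and D(27): 44
merge 29 and 44: 73
The rarest symbols sit at the bottom; the longest codeword is 3 bits.

3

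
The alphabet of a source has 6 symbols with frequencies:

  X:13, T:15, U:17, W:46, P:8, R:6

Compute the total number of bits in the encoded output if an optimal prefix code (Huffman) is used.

Merge the two smallest weights repeatedly:
R(6) + P(8) → 14
X(13) + 14 → 27
T(15) + U(17) → 32
27 + 32 → 59
W(46) + 59 → 105
Total encoded bits = sum of merged weights = 14 + 27 + 32 + 59 + 105 = 237.

237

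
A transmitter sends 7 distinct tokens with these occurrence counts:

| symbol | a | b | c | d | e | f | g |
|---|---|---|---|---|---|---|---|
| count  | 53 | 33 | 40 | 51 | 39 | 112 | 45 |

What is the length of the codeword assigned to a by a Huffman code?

3

Build the tree from the bottom:
combine b(33), e(39) → 72
combine c(40), g(45) → 85
combine d(51), a(53) → 104
combine 72, 85 → 157
combine 104, f(112) → 216
combine 157, 216 → 373
a sits 3 levels below the root, so its codeword is 3 bits.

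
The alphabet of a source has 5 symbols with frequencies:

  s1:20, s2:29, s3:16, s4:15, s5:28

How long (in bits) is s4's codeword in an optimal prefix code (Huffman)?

Huffman merges, smallest pair first:
s4(15) + s3(16) → 31
s1(20) + s5(28) → 48
s2(29) + 31 → 60
48 + 60 → 108
s4's leaf is at depth 3, giving a 3-bit codeword.

3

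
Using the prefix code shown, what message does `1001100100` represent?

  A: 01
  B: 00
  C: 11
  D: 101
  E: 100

ECBE

Read left to right; each codeword is recognised as soon as it completes (prefix code):
  100→E | 11→C | 00→B | 100→E
Decoded message: ECBE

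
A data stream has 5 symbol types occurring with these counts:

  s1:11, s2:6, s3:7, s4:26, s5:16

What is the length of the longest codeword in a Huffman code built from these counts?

4

Merge the two lowest-weight nodes at each step:
merge s2(6) and s3(7): 13
merge s1(11) and 13: 24
merge s5(16) and 24: 40
merge s4(26) and 40: 66
The rarest symbols sit at the bottom; the longest codeword is 4 bits.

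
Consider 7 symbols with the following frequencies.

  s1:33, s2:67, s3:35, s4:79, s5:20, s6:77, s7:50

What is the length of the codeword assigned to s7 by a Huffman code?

Repeatedly merge the two smallest:
merge s5(20) and s1(33): 53
merge s3(35) and s7(50): 85
merge 53 and s2(67): 120
merge s6(77) and s4(79): 156
merge 85 and 120: 205
merge 156 and 205: 361
The subtree containing s7 is merged 3 times, so code length = 3.

3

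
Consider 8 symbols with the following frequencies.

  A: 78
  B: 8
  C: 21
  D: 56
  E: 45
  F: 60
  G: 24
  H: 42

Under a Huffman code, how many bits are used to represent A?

Build the tree from the bottom:
combine B(8), C(21) → 29
combine G(24), 29 → 53
combine H(42), E(45) → 87
combine 53, D(56) → 109
combine F(60), A(78) → 138
combine 87, 109 → 196
combine 138, 196 → 334
A sits 2 levels below the root, so its codeword is 2 bits.

2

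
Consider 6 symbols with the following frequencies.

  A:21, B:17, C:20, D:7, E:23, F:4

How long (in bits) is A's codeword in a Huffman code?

2

Build the tree from the bottom:
combine F(4), D(7) → 11
combine 11, B(17) → 28
combine C(20), A(21) → 41
combine E(23), 28 → 51
combine 41, 51 → 92
A sits 2 levels below the root, so its codeword is 2 bits.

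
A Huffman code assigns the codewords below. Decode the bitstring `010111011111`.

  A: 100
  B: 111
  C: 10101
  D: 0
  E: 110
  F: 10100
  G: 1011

DGGB

Read left to right; each codeword is recognised as soon as it completes (prefix code):
  0→D | 1011→G | 1011→G | 111→B
Decoded message: DGGB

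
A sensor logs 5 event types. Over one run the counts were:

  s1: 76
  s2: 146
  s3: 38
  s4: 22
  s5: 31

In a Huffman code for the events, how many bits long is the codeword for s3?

Repeatedly merge the two smallest:
combine s4(22), s5(31) → 53
combine s3(38), 53 → 91
combine s1(76), 91 → 167
combine s2(146), 167 → 313
s3 sits 3 levels below the root, so its codeword is 3 bits.

3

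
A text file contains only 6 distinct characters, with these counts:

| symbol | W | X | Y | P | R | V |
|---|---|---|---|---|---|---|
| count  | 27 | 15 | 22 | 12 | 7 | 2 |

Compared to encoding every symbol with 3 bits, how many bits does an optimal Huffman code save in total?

Fixed-length: 3 bits × 85 symbols = 255 bits.
Huffman merges:
V(2) + R(7) → 9
9 + P(12) → 21
X(15) + 21 → 36
Y(22) + W(27) → 49
36 + 49 → 85
Huffman total = 9 + 21 + 36 + 49 + 85 = 200 bits.
Saving = 255 − 200 = 55 bits.

55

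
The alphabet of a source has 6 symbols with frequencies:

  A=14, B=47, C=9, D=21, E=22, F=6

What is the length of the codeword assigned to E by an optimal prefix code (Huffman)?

Build the tree from the bottom:
merge F(6) and C(9): 15
merge A(14) and 15: 29
merge D(21) and E(22): 43
merge 29 and 43: 72
merge B(47) and 72: 119
E sits 3 levels below the root, so its codeword is 3 bits.

3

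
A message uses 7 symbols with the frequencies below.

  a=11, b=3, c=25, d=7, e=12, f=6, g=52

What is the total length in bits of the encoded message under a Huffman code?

Merge the two smallest weights repeatedly:
merge b(3) and f(6): 9
merge d(7) and 9: 16
merge a(11) and e(12): 23
merge 16 and 23: 39
merge c(25) and 39: 64
merge g(52) and 64: 116
Each symbol's bit-cost is frequency × depth; summing gives 267 bits (equivalently 9 + 16 + 23 + 39 + 64 + 116).

267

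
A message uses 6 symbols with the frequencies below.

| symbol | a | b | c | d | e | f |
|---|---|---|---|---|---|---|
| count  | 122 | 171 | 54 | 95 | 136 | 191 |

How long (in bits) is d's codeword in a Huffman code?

3

Repeatedly merge the two smallest:
merge c(54) and d(95): 149
merge a(122) and e(136): 258
merge 149 and b(171): 320
merge f(191) and 258: 449
merge 320 and 449: 769
d sits 3 levels below the root, so its codeword is 3 bits.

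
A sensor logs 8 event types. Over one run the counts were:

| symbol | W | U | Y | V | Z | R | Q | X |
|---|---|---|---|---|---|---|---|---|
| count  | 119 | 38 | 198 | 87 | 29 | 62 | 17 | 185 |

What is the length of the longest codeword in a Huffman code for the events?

5

Merge the two lowest-weight nodes at each step:
combine Q(17), Z(29) → 46
combine U(38), 46 → 84
combine R(62), 84 → 146
combine V(87), W(119) → 206
combine 146, X(185) → 331
combine Y(198), 206 → 404
combine 331, 404 → 735
The rarest symbols sit at the bottom; the longest codeword is 5 bits.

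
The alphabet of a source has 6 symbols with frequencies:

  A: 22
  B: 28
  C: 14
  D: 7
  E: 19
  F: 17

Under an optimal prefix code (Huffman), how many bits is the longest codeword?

Merge the two lowest-weight nodes at each step:
combine D(7), C(14) → 21
combine F(17), E(19) → 36
combine 21, A(22) → 43
combine B(28), 36 → 64
combine 43, 64 → 107
The first pair merged (D, C) ends up deepest, at depth 3.

3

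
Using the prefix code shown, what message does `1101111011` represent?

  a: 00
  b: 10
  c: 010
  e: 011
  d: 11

Read left to right; each codeword is recognised as soon as it completes (prefix code):
  11→d | 011→e | 11→d | 011→e
Decoded message: dede

dede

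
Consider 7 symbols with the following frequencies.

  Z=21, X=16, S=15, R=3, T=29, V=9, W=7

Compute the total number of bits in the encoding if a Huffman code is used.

Build the Huffman tree bottom-up:
R(3) + W(7) → 10
V(9) + 10 → 19
S(15) + X(16) → 31
19 + Z(21) → 40
T(29) + 31 → 60
40 + 60 → 100
Total encoded bits = sum of merged weights = 10 + 19 + 31 + 40 + 60 + 100 = 260.

260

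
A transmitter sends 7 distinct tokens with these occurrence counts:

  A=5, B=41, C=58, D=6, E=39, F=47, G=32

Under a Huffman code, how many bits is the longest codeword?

4

Merge the two lowest-weight nodes at each step:
combine A(5), D(6) → 11
combine 11, G(32) → 43
combine E(39), B(41) → 80
combine 43, F(47) → 90
combine C(58), 80 → 138
combine 90, 138 → 228
Maximum depth reached is 4.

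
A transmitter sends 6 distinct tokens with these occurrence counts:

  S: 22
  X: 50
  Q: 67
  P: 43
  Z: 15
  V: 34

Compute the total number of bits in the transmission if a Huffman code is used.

570

Build the Huffman tree bottom-up:
Z(15) + S(22) → 37
V(34) + 37 → 71
P(43) + X(50) → 93
Q(67) + 71 → 138
93 + 138 → 231
The encoded length is the sum of every internal node's weight: 37 + 71 + 93 + 138 + 231 = 570 bits.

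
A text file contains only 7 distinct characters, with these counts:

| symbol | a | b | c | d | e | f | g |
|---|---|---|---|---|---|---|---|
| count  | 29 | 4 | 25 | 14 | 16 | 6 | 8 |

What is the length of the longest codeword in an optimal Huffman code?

Merge the two lowest-weight nodes at each step:
merge b(4) and f(6): 10
merge g(8) and 10: 18
merge d(14) and e(16): 30
merge 18 and c(25): 43
merge a(29) and 30: 59
merge 43 and 59: 102
The rarest symbols sit at the bottom; the longest codeword is 4 bits.

4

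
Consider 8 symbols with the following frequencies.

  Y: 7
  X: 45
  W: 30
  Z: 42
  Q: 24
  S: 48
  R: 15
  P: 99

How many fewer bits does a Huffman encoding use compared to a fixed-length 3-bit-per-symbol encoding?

79

Fixed-length: 3 bits × 310 symbols = 930 bits.
Huffman merges:
combine Y(7), R(15) → 22
combine 22, Q(24) → 46
combine W(30), Z(42) → 72
combine X(45), 46 → 91
combine S(48), 72 → 120
combine 91, P(99) → 190
combine 120, 190 → 310
Huffman total = 22 + 46 + 72 + 91 + 120 + 190 + 310 = 851 bits.
Saving = 930 − 851 = 79 bits.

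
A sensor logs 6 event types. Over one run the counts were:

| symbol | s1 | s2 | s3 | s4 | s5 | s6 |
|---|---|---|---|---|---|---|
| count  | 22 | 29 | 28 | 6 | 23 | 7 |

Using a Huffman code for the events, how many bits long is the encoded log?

Merge the two smallest weights repeatedly:
merge s4(6) and s6(7): 13
merge 13 and s1(22): 35
merge s5(23) and s3(28): 51
merge s2(29) and 35: 64
merge 51 and 64: 115
Total encoded bits = sum of merged weights = 13 + 35 + 51 + 64 + 115 = 278.

278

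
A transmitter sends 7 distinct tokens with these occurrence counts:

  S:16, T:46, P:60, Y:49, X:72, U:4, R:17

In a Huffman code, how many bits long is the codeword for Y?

2

Build the tree from the bottom:
U(4) + S(16) → 20
R(17) + 20 → 37
37 + T(46) → 83
Y(49) + P(60) → 109
X(72) + 83 → 155
109 + 155 → 264
The subtree containing Y is merged 2 times, so code length = 2.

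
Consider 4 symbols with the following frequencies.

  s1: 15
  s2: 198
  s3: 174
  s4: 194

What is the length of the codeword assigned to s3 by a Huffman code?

3

Build the tree from the bottom:
merge s1(15) and s3(174): 189
merge 189 and s4(194): 383
merge s2(198) and 383: 581
s3 sits 3 levels below the root, so its codeword is 3 bits.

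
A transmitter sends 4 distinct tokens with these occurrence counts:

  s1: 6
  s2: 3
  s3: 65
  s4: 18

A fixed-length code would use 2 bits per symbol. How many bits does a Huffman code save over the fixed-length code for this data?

56

Fixed-length: 2 bits × 92 symbols = 184 bits.
Huffman merges:
combine s2(3), s1(6) → 9
combine 9, s4(18) → 27
combine 27, s3(65) → 92
Huffman total = 9 + 27 + 92 = 128 bits.
Saving = 184 − 128 = 56 bits.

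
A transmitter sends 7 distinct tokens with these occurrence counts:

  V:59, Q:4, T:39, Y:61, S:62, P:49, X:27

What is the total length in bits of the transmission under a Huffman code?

811

Greedily combine the two least-frequent nodes:
combine Q(4), X(27) → 31
combine 31, T(39) → 70
combine P(49), V(59) → 108
combine Y(61), S(62) → 123
combine 70, 108 → 178
combine 123, 178 → 301
Each symbol's bit-cost is frequency × depth; summing gives 811 bits (equivalently 31 + 70 + 108 + 123 + 178 + 301).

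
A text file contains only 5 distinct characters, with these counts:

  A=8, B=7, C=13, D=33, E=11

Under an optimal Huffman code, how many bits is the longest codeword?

3

Merge the two lowest-weight nodes at each step:
B(7) + A(8) → 15
E(11) + C(13) → 24
15 + 24 → 39
D(33) + 39 → 72
Maximum depth reached is 3.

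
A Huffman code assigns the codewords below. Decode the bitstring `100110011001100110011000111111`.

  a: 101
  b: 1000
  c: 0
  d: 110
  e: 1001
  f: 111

eeeeebff

Read left to right; each codeword is recognised as soon as it completes (prefix code):
  1001→e | 1001→e | 1001→e | 1001→e | 1001→e | 1000→b | 111→f | 111→f
Decoded message: eeeeebff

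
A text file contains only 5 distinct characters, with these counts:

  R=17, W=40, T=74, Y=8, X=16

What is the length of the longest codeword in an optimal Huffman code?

Merge the two lowest-weight nodes at each step:
combine Y(8), X(16) → 24
combine R(17), 24 → 41
combine W(40), 41 → 81
combine T(74), 81 → 155
Maximum depth reached is 4.

4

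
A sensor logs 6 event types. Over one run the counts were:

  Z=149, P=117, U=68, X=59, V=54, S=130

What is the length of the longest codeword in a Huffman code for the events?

4

Merge the two lowest-weight nodes at each step:
combine V(54), X(59) → 113
combine U(68), 113 → 181
combine P(117), S(130) → 247
combine Z(149), 181 → 330
combine 247, 330 → 577
Maximum depth reached is 4.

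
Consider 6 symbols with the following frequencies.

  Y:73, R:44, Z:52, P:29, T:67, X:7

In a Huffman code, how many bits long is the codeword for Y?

2

Build the tree from the bottom:
X(7) + P(29) → 36
36 + R(44) → 80
Z(52) + T(67) → 119
Y(73) + 80 → 153
119 + 153 → 272
Y sits 2 levels below the root, so its codeword is 2 bits.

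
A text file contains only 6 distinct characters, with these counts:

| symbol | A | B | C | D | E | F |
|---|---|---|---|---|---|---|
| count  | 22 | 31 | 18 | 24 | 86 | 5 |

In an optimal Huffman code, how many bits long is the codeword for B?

3

Repeatedly merge the two smallest:
F(5) + C(18) → 23
A(22) + 23 → 45
D(24) + B(31) → 55
45 + 55 → 100
E(86) + 100 → 186
The subtree containing B is merged 3 times, so code length = 3.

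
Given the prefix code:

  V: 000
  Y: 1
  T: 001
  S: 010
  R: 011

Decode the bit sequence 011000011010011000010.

Read left to right; each codeword is recognised as soon as it completes (prefix code):
  011→R | 000→V | 011→R | 010→S | 011→R | 000→V | 010→S
Decoded message: RVRSRVS

RVRSRVS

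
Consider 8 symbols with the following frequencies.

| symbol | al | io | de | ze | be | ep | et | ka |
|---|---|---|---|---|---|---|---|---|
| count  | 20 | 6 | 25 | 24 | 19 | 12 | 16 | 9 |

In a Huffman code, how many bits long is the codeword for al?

3

Build the tree from the bottom:
combine io(6), ka(9) → 15
combine ep(12), 15 → 27
combine et(16), be(19) → 35
combine al(20), ze(24) → 44
combine de(25), 27 → 52
combine 35, 44 → 79
combine 52, 79 → 131
al's leaf is at depth 3, giving a 3-bit codeword.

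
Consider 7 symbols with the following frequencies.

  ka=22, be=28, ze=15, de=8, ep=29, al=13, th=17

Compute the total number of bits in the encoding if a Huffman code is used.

Build the Huffman tree bottom-up:
de(8) + al(13) → 21
ze(15) + th(17) → 32
21 + ka(22) → 43
be(28) + ep(29) → 57
32 + 43 → 75
57 + 75 → 132
Total encoded bits = sum of merged weights = 21 + 32 + 43 + 57 + 75 + 132 = 360.

360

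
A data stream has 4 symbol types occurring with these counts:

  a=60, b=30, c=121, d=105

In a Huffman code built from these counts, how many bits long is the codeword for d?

2

Huffman merges, smallest pair first:
merge b(30) and a(60): 90
merge 90 and d(105): 195
merge c(121) and 195: 316
d's leaf is at depth 2, giving a 2-bit codeword.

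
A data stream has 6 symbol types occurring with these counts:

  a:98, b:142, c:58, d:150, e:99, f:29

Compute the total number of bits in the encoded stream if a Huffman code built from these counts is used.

Merge the two smallest weights repeatedly:
combine f(29), c(58) → 87
combine 87, a(98) → 185
combine e(99), b(142) → 241
combine d(150), 185 → 335
combine 241, 335 → 576
Each symbol's bit-cost is frequency × depth; summing gives 1424 bits (equivalently 87 + 185 + 241 + 335 + 576).

1424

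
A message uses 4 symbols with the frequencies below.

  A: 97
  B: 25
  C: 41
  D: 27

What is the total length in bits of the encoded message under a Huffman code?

Build the Huffman tree bottom-up:
merge B(25) and D(27): 52
merge C(41) and 52: 93
merge 93 and A(97): 190
Each symbol's bit-cost is frequency × depth; summing gives 335 bits (equivalently 52 + 93 + 190).

335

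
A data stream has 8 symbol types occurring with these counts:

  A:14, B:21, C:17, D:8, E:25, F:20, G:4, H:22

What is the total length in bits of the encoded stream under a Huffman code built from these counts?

380

Greedily combine the two least-frequent nodes:
G(4) + D(8) → 12
12 + A(14) → 26
C(17) + F(20) → 37
B(21) + H(22) → 43
E(25) + 26 → 51
37 + 43 → 80
51 + 80 → 131
Each symbol's bit-cost is frequency × depth; summing gives 380 bits (equivalently 12 + 26 + 37 + 43 + 51 + 80 + 131).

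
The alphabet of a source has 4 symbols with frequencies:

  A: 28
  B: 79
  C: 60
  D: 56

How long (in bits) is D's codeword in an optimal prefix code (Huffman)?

Huffman merges, smallest pair first:
A(28) + D(56) → 84
C(60) + B(79) → 139
84 + 139 → 223
D's leaf is at depth 2, giving a 2-bit codeword.

2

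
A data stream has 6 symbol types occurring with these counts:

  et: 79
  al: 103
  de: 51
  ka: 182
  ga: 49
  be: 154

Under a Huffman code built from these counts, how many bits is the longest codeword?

4

Merge the two lowest-weight nodes at each step:
ga(49) + de(51) → 100
et(79) + 100 → 179
al(103) + be(154) → 257
179 + ka(182) → 361
257 + 361 → 618
The rarest symbols sit at the bottom; the longest codeword is 4 bits.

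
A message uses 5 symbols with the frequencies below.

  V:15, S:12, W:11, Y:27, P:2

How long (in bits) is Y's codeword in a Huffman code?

Repeatedly merge the two smallest:
P(2) + W(11) → 13
S(12) + 13 → 25
V(15) + 25 → 40
Y(27) + 40 → 67
Y is a child of the root — depth 1, so its codeword is a single bit.

1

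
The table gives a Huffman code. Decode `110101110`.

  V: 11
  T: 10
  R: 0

Read left to right; each codeword is recognised as soon as it completes (prefix code):
  11→V | 0→R | 10→T | 11→V | 10→T
Decoded message: VRTVT

VRTVT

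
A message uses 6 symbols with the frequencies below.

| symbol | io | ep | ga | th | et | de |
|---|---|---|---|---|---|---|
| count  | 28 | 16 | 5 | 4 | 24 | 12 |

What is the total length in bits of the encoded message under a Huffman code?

Build the Huffman tree bottom-up:
merge th(4) and ga(5): 9
merge 9 and de(12): 21
merge ep(16) and 21: 37
merge et(24) and io(28): 52
merge 37 and 52: 89
The encoded length is the sum of every internal node's weight: 9 + 21 + 37 + 52 + 89 = 208 bits.

208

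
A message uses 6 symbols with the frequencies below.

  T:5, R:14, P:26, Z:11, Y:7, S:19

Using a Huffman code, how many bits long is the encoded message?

199

Merge the two smallest weights repeatedly:
T(5) + Y(7) → 12
Z(11) + 12 → 23
R(14) + S(19) → 33
23 + P(26) → 49
33 + 49 → 82
Total encoded bits = sum of merged weights = 12 + 23 + 33 + 49 + 82 = 199.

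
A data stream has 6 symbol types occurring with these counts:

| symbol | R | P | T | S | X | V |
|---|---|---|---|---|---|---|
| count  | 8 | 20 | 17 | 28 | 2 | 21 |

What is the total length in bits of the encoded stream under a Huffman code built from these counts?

Merge the two smallest weights repeatedly:
combine X(2), R(8) → 10
combine 10, T(17) → 27
combine P(20), V(21) → 41
combine 27, S(28) → 55
combine 41, 55 → 96
Each symbol's bit-cost is frequency × depth; summing gives 229 bits (equivalently 10 + 27 + 41 + 55 + 96).

229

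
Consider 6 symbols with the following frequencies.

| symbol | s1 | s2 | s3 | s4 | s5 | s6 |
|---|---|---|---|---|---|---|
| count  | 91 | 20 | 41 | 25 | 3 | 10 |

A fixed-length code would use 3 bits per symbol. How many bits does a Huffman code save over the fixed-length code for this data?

Fixed-length: 3 bits × 190 symbols = 570 bits.
Huffman merges:
combine s5(3), s6(10) → 13
combine 13, s2(20) → 33
combine s4(25), 33 → 58
combine s3(41), 58 → 99
combine s1(91), 99 → 190
Huffman total = 13 + 33 + 58 + 99 + 190 = 393 bits.
Saving = 570 − 393 = 177 bits.

177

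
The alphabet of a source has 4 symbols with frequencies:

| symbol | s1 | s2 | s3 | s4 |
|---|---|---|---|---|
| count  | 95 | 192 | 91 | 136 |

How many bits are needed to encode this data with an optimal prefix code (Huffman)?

Build the Huffman tree bottom-up:
s3(91) + s1(95) → 186
s4(136) + 186 → 322
s2(192) + 322 → 514
The encoded length is the sum of every internal node's weight: 186 + 322 + 514 = 1022 bits.

1022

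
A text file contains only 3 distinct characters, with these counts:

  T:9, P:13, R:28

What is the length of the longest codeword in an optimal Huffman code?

Merge the two lowest-weight nodes at each step:
T(9) + P(13) → 22
22 + R(28) → 50
Maximum depth reached is 2.

2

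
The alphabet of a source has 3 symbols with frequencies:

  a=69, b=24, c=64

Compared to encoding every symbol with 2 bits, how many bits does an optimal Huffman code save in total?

69

Fixed-length: 2 bits × 157 symbols = 314 bits.
Huffman merges:
combine b(24), c(64) → 88
combine a(69), 88 → 157
Huffman total = 88 + 157 = 245 bits.
Saving = 314 − 245 = 69 bits.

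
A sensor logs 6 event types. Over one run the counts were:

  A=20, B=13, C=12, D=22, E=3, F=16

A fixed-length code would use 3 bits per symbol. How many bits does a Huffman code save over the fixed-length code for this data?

43

Fixed-length: 3 bits × 86 symbols = 258 bits.
Huffman merges:
merge E(3) and C(12): 15
merge B(13) and 15: 28
merge F(16) and A(20): 36
merge D(22) and 28: 50
merge 36 and 50: 86
Huffman total = 15 + 28 + 36 + 50 + 86 = 215 bits.
Saving = 258 − 215 = 43 bits.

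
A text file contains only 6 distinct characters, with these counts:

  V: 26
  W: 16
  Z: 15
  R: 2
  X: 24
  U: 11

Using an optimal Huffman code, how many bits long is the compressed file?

Build the Huffman tree bottom-up:
R(2) + U(11) → 13
13 + Z(15) → 28
W(16) + X(24) → 40
V(26) + 28 → 54
40 + 54 → 94
Total encoded bits = sum of merged weights = 13 + 28 + 40 + 54 + 94 = 229.

229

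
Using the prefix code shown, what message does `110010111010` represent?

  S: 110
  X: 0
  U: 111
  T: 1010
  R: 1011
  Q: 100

SXRT

Read left to right; each codeword is recognised as soon as it completes (prefix code):
  110→S | 0→X | 1011→R | 1010→T
Decoded message: SXRT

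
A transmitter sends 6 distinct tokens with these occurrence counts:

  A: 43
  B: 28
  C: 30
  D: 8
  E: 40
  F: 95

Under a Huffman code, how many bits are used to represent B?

Repeatedly merge the two smallest:
merge D(8) and B(28): 36
merge C(30) and 36: 66
merge E(40) and A(43): 83
merge 66 and 83: 149
merge F(95) and 149: 244
B sits 4 levels below the root, so its codeword is 4 bits.

4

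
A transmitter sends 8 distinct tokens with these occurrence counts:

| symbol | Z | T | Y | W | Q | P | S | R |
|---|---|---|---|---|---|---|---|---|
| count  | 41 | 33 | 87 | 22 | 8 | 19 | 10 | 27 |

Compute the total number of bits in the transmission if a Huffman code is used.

Build the Huffman tree bottom-up:
Q(8) + S(10) → 18
18 + P(19) → 37
W(22) + R(27) → 49
T(33) + 37 → 70
Z(41) + 49 → 90
70 + Y(87) → 157
90 + 157 → 247
The encoded length is the sum of every internal node's weight: 18 + 37 + 49 + 70 + 90 + 157 + 247 = 668 bits.

668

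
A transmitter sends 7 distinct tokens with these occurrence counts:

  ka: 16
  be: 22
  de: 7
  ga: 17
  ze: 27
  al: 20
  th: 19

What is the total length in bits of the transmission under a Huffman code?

Merge the two smallest weights repeatedly:
merge de(7) and ka(16): 23
merge ga(17) and th(19): 36
merge al(20) and be(22): 42
merge 23 and ze(27): 50
merge 36 and 42: 78
merge 50 and 78: 128
The encoded length is the sum of every internal node's weight: 23 + 36 + 42 + 50 + 78 + 128 = 357 bits.

357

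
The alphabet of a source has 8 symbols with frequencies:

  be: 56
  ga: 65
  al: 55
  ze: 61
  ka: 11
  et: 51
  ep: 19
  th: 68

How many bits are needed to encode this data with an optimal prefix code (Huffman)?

Build the Huffman tree bottom-up:
combine ka(11), ep(19) → 30
combine 30, et(51) → 81
combine al(55), be(56) → 111
combine ze(61), ga(65) → 126
combine th(68), 81 → 149
combine 111, 126 → 237
combine 149, 237 → 386
Total encoded bits = sum of merged weights = 30 + 81 + 111 + 126 + 149 + 237 + 386 = 1120.

1120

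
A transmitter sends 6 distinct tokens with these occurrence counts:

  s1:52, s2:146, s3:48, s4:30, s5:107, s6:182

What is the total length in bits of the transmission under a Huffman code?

Merge the two smallest weights repeatedly:
s4(30) + s3(48) → 78
s1(52) + 78 → 130
s5(107) + 130 → 237
s2(146) + s6(182) → 328
237 + 328 → 565
Each symbol's bit-cost is frequency × depth; summing gives 1338 bits (equivalently 78 + 130 + 237 + 328 + 565).

1338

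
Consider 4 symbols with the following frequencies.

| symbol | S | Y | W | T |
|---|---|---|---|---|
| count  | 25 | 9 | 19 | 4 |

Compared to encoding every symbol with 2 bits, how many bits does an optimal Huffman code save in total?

12

Fixed-length: 2 bits × 57 symbols = 114 bits.
Huffman merges:
combine T(4), Y(9) → 13
combine 13, W(19) → 32
combine S(25), 32 → 57
Huffman total = 13 + 32 + 57 = 102 bits.
Saving = 114 − 102 = 12 bits.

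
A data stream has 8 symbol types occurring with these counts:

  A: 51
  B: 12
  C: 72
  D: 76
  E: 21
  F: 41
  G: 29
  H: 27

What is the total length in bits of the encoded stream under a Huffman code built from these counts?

928

Greedily combine the two least-frequent nodes:
combine B(12), E(21) → 33
combine H(27), G(29) → 56
combine 33, F(41) → 74
combine A(51), 56 → 107
combine C(72), 74 → 146
combine D(76), 107 → 183
combine 146, 183 → 329
Total encoded bits = sum of merged weights = 33 + 56 + 74 + 107 + 146 + 183 + 329 = 928.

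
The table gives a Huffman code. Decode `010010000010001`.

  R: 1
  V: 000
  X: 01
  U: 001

XUVUVR

Read left to right; each codeword is recognised as soon as it completes (prefix code):
  01→X | 001→U | 000→V | 001→U | 000→V | 1→R
Decoded message: XUVUVR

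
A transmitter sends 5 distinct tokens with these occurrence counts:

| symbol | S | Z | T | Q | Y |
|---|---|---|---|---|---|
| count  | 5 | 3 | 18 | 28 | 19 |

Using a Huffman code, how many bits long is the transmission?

152

Merge the two smallest weights repeatedly:
Z(3) + S(5) → 8
8 + T(18) → 26
Y(19) + 26 → 45
Q(28) + 45 → 73
Each symbol's bit-cost is frequency × depth; summing gives 152 bits (equivalently 8 + 26 + 45 + 73).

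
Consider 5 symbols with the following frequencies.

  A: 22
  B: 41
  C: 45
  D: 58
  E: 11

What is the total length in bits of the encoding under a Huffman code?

Build the Huffman tree bottom-up:
E(11) + A(22) → 33
33 + B(41) → 74
C(45) + D(58) → 103
74 + 103 → 177
Each symbol's bit-cost is frequency × depth; summing gives 387 bits (equivalently 33 + 74 + 103 + 177).

387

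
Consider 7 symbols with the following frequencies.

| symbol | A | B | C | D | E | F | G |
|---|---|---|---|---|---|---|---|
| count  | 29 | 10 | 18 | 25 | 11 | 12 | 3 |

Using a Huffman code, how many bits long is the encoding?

283

Merge the two smallest weights repeatedly:
combine G(3), B(10) → 13
combine E(11), F(12) → 23
combine 13, C(18) → 31
combine 23, D(25) → 48
combine A(29), 31 → 60
combine 48, 60 → 108
Total encoded bits = sum of merged weights = 13 + 23 + 31 + 48 + 60 + 108 = 283.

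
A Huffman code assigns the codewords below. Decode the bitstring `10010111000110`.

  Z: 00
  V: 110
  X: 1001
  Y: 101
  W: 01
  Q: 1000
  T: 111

Read left to right; each codeword is recognised as soon as it completes (prefix code):
  1001→X | 01→W | 110→V | 00→Z | 110→V
Decoded message: XWVZV

XWVZV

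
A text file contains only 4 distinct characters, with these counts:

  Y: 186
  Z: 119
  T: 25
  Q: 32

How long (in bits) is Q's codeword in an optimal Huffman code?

Repeatedly merge the two smallest:
merge T(25) and Q(32): 57
merge 57 and Z(119): 176
merge 176 and Y(186): 362
Q's leaf is at depth 3, giving a 3-bit codeword.

3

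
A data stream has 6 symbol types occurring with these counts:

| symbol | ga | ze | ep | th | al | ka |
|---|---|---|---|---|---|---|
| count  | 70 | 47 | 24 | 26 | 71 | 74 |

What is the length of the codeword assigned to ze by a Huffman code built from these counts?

3

Repeatedly merge the two smallest:
ep(24) + th(26) → 50
ze(47) + 50 → 97
ga(70) + al(71) → 141
ka(74) + 97 → 171
141 + 171 → 312
ze sits 3 levels below the root, so its codeword is 3 bits.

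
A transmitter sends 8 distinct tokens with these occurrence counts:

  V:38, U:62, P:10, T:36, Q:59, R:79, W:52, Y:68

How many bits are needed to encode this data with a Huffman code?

1179

Merge the two smallest weights repeatedly:
P(10) + T(36) → 46
V(38) + 46 → 84
W(52) + Q(59) → 111
U(62) + Y(68) → 130
R(79) + 84 → 163
111 + 130 → 241
163 + 241 → 404
Each symbol's bit-cost is frequency × depth; summing gives 1179 bits (equivalently 46 + 84 + 111 + 130 + 163 + 241 + 404).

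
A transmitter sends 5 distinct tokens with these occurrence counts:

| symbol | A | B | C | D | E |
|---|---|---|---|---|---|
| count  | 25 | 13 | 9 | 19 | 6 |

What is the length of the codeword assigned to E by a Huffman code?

Huffman merges, smallest pair first:
combine E(6), C(9) → 15
combine B(13), 15 → 28
combine D(19), A(25) → 44
combine 28, 44 → 72
E sits 3 levels below the root, so its codeword is 3 bits.

3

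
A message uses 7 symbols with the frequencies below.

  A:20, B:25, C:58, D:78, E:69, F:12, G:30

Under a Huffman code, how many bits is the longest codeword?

4

Merge the two lowest-weight nodes at each step:
merge F(12) and A(20): 32
merge B(25) and G(30): 55
merge 32 and 55: 87
merge C(58) and E(69): 127
merge D(78) and 87: 165
merge 127 and 165: 292
The rarest symbols sit at the bottom; the longest codeword is 4 bits.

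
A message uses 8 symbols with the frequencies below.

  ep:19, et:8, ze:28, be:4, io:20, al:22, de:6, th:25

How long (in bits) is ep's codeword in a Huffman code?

3

Repeatedly merge the two smallest:
combine be(4), de(6) → 10
combine et(8), 10 → 18
combine 18, ep(19) → 37
combine io(20), al(22) → 42
combine th(25), ze(28) → 53
combine 37, 42 → 79
combine 53, 79 → 132
ep sits 3 levels below the root, so its codeword is 3 bits.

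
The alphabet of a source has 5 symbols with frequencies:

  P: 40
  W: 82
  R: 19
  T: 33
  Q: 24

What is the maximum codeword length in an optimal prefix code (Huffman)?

Merge the two lowest-weight nodes at each step:
R(19) + Q(24) → 43
T(33) + P(40) → 73
43 + 73 → 116
W(82) + 116 → 198
The rarest symbols sit at the bottom; the longest codeword is 3 bits.

3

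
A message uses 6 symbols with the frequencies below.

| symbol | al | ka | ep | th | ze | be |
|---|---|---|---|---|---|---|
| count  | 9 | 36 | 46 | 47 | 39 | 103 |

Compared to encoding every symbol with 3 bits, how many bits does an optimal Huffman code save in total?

161

Fixed-length: 3 bits × 280 symbols = 840 bits.
Huffman merges:
al(9) + ka(36) → 45
ze(39) + 45 → 84
ep(46) + th(47) → 93
84 + 93 → 177
be(103) + 177 → 280
Huffman total = 45 + 84 + 93 + 177 + 280 = 679 bits.
Saving = 840 − 679 = 161 bits.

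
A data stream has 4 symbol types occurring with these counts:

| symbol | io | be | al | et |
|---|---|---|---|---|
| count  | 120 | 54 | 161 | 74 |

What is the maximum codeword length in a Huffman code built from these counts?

3

Merge the two lowest-weight nodes at each step:
merge be(54) and et(74): 128
merge io(120) and 128: 248
merge al(161) and 248: 409
The first pair merged (be, et) ends up deepest, at depth 3.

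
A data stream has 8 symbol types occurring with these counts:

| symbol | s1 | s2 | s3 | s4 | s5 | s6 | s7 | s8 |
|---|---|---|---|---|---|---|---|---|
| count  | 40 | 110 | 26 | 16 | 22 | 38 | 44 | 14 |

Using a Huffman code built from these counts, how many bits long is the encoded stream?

Merge the two smallest weights repeatedly:
combine s8(14), s4(16) → 30
combine s5(22), s3(26) → 48
combine 30, s6(38) → 68
combine s1(40), s7(44) → 84
combine 48, 68 → 116
combine 84, s2(110) → 194
combine 116, 194 → 310
Each symbol's bit-cost is frequency × depth; summing gives 850 bits (equivalently 30 + 48 + 68 + 84 + 116 + 194 + 310).

850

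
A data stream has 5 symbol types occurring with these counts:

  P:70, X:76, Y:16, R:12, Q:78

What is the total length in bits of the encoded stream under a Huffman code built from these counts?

532

Build the Huffman tree bottom-up:
merge R(12) and Y(16): 28
merge 28 and P(70): 98
merge X(76) and Q(78): 154
merge 98 and 154: 252
The encoded length is the sum of every internal node's weight: 28 + 98 + 154 + 252 = 532 bits.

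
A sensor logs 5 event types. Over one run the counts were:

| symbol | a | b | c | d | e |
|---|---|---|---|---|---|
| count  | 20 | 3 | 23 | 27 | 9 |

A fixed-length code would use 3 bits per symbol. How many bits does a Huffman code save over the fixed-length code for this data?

Fixed-length: 3 bits × 82 symbols = 246 bits.
Huffman merges:
b(3) + e(9) → 12
12 + a(20) → 32
c(23) + d(27) → 50
32 + 50 → 82
Huffman total = 12 + 32 + 50 + 82 = 176 bits.
Saving = 246 − 176 = 70 bits.

70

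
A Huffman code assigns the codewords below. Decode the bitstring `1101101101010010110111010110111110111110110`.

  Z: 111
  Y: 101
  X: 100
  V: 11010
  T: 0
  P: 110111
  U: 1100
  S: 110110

Read left to right; each codeword is recognised as soon as it completes (prefix code):
  110110→S | 11010→V | 100→X | 101→Y | 101→Y | 11010→V | 110111→P | 110111→P | 110110→S
Decoded message: SVXYYVPPS

SVXYYVPPS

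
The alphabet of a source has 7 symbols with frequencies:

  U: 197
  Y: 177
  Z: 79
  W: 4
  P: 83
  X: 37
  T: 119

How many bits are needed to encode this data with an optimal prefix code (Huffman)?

1755

Build the Huffman tree bottom-up:
W(4) + X(37) → 41
41 + Z(79) → 120
P(83) + T(119) → 202
120 + Y(177) → 297
U(197) + 202 → 399
297 + 399 → 696
Total encoded bits = sum of merged weights = 41 + 120 + 202 + 297 + 399 + 696 = 1755.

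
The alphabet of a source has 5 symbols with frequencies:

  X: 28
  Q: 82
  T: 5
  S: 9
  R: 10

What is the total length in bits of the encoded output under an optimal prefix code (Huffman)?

Merge the two smallest weights repeatedly:
merge T(5) and S(9): 14
merge R(10) and 14: 24
merge 24 and X(28): 52
merge 52 and Q(82): 134
Total encoded bits = sum of merged weights = 14 + 24 + 52 + 134 = 224.

224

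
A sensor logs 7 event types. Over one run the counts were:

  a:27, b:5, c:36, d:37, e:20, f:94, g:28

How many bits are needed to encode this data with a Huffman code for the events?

630

Build the Huffman tree bottom-up:
combine b(5), e(20) → 25
combine 25, a(27) → 52
combine g(28), c(36) → 64
combine d(37), 52 → 89
combine 64, 89 → 153
combine f(94), 153 → 247
Total encoded bits = sum of merged weights = 25 + 52 + 64 + 89 + 153 + 247 = 630.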